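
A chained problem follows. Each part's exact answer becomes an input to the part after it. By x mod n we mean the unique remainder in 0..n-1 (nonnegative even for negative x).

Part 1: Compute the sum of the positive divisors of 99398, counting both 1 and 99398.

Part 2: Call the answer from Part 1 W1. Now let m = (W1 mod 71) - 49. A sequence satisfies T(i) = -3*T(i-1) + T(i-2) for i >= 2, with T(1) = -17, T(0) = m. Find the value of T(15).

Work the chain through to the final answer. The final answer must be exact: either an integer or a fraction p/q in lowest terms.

-67014401

Part 1: 99398 = 2 * 13 * 3823; sigma = (1 + 2) * (1 + 13) * (1 + 3823) = 3 * 14 * 3824 = 160608; answer 160608
Part 2: W1 = 160608; m = -43; T(2) = -3*(-17) + 1*(-43) = 8; iterating: T(2)=8, T(3)=-41, T(4)=131, T(5)=-434, T(6)=1433, T(7)=-4733, T(8)=15632, T(9)=-51629, T(10)=170519, T(11)=-563186, T(12)=1860077, T(13)=-6143417, T(14)=20290328, T(15)=-67014401; answer -67014401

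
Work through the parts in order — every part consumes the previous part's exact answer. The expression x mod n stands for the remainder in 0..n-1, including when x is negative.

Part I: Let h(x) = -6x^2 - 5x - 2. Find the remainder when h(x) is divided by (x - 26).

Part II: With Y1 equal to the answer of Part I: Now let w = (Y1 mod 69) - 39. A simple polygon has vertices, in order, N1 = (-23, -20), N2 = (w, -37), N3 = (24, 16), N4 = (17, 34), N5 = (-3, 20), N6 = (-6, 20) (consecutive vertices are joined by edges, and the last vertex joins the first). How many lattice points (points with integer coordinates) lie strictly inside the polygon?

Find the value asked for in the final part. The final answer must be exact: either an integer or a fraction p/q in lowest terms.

Part I: remainder = value at the root: -6*(26)^2 - 5*(26)^1 - 2 = (-4056) + (-130) + (-2) = -4188; answer -4188
Part II: Y1 = -4188; w = -18; cross terms: (-23*-37 - -18*-20)=491, (-18*16 - 24*-37)=600, (24*34 - 17*16)=544, (17*20 - -3*34)=442, (-3*20 - -6*20)=60, (-6*-20 - -23*20)=580; twice the area = |2717| = 2717; area = 2717/2; boundary points = 1 + 1 + 1 + 2 + 3 + 1 = 9; strictly interior points = area - boundary/2 + 1 = 1355; answer 1355

1355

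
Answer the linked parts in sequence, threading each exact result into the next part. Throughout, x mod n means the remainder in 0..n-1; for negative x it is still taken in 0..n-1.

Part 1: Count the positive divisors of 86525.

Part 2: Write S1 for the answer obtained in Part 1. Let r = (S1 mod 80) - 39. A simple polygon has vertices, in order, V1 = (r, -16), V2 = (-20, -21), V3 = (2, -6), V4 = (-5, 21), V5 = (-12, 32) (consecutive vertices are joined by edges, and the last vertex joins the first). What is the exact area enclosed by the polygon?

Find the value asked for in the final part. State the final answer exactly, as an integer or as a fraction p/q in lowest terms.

Part 1: 86525 = 5^2 * 3461; number of divisors = (2+1) * (1+1) = 6; answer 6
Part 2: S1 = 6; r = -33; cross terms: (-33*-21 - -20*-16)=373, (-20*-6 - 2*-21)=162, (2*21 - -5*-6)=12, (-5*32 - -12*21)=92, (-12*-16 - -33*32)=1248; twice the area = |1887| = 1887; area = 1887/2; answer 1887/2

1887/2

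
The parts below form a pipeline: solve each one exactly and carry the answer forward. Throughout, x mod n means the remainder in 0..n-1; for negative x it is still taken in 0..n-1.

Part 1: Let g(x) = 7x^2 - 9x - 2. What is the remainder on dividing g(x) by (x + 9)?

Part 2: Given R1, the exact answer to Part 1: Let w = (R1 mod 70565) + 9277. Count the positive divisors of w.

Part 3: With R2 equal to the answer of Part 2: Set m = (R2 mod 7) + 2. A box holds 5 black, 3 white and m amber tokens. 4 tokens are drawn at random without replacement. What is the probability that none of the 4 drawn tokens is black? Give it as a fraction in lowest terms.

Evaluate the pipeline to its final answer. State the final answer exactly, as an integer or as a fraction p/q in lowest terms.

7/99

Part 1: remainder = value at the root: 7*(-9)^2 - 9*(-9)^1 - 2 = (567) + (81) + (-2) = 646; answer 646
Part 2: R1 = 646; w = 9923; 9923 is prime, so its only divisors are 1 and 9923; count = 2; answer 2
Part 3: R2 = 2; m = 4; total draws C(12,4) = 495; favorable C(7,4) = 35; P = 7/99; answer 7/99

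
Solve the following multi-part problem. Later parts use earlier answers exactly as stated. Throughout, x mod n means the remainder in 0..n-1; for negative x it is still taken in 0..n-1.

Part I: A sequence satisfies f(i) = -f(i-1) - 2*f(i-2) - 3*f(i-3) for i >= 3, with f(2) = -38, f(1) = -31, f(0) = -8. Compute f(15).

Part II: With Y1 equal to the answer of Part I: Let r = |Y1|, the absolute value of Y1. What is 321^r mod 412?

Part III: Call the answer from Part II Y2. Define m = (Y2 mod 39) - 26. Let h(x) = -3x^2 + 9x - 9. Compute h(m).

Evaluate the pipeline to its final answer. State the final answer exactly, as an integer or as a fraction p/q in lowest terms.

Part I: f(3) = -1*(-38) - 2*(-31) - 3*(-8) = 124; iterating: f(3)=124, f(4)=45, f(5)=-179, f(6)=-283, f(7)=506, f(8)=597, f(9)=-760, f(10)=-1952, f(11)=1681, f(12)=4503, f(13)=-2009, f(14)=-12040, f(15)=2549; answer 2549
Part II: Y1 = 2549; r = 2549; squarings mod 412: 321^1=321, 321^2=41, 321^4=33, 321^8=265, 321^16=185, 321^32=29, 321^64=17, 321^128=289, 321^256=297, 321^512=41, 321^1024=33, 321^2048=265; 321^2549 = 321^1 * 321^4 * 321^16 * 321^32 * 321^64 * 321^128 * 321^256 * 321^2048 = 249 (mod 412); answer 249
Part III: Y2 = 249; m = -11; -3*(-11)^2 + 9*(-11)^1 - 9 = (-363) + (-99) + (-9) = -471; answer -471

-471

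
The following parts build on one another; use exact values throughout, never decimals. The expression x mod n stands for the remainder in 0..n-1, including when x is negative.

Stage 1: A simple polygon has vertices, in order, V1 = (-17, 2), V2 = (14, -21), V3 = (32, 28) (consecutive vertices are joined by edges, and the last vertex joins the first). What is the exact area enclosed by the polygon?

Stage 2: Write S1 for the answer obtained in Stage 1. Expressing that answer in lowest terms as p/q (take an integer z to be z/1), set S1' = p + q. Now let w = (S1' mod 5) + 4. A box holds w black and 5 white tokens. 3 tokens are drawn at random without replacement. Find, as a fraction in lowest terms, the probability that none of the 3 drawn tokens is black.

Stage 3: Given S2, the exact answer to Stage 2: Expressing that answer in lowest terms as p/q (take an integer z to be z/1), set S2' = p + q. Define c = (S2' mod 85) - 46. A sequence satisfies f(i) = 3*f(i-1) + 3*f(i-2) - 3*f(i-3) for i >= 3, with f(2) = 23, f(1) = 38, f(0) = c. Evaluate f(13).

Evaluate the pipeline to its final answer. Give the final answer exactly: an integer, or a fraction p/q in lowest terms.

54019872

Stage 1: cross terms: (-17*-21 - 14*2)=329, (14*28 - 32*-21)=1064, (32*2 - -17*28)=540; twice the area = |1933| = 1933; area = 1933/2; answer 1933/2
Stage 2: S1 = 1933/2; threaded value p + q = 1935; w = 4; total draws C(9,3) = 84; favorable C(5,3) = 10; P = 5/42; answer 5/42
Stage 3: S2 = 5/42; threaded value p + q = 47; c = 1; f(3) = 3*(23) + 3*(38) - 3*(1) = 180; iterating: f(3)=180, f(4)=495, f(5)=1956, f(6)=6813, f(7)=24822, f(8)=89037, f(9)=321138, f(10)=1156059, f(11)=4164480, f(12)=14998203, f(13)=54019872; answer 54019872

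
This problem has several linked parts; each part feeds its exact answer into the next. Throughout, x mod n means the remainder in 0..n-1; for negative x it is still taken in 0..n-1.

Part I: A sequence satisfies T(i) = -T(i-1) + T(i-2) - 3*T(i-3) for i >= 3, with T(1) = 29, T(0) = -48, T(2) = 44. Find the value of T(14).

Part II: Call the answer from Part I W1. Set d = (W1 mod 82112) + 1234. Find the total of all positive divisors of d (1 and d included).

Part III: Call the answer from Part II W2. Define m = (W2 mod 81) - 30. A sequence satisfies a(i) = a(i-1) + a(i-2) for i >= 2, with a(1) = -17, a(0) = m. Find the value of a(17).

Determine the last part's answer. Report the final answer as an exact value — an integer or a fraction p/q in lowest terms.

Part I: T(3) = -1*(44) + 1*(29) - 3*(-48) = 129; iterating: T(3)=129, T(4)=-172, T(5)=169, T(6)=-728, T(7)=1413, T(8)=-2648, T(9)=6245, T(10)=-13132, T(11)=27321, T(12)=-59188, T(13)=125905, T(14)=-267056; answer -267056
Part II: W1 = -267056; d = 62626; 62626 = 2 * 173 * 181; sigma = (1 + 2) * (1 + 173) * (1 + 181) = 3 * 174 * 182 = 95004; answer 95004
Part III: W2 = 95004; m = 42; a(2) = 1*(-17) + 1*(42) = 25; iterating: a(2)=25, a(3)=8, a(4)=33, a(5)=41, a(6)=74, a(7)=115, a(8)=189, a(9)=304, a(10)=493, a(11)=797, a(12)=1290, a(13)=2087, a(14)=3377, a(15)=5464, a(16)=8841, a(17)=14305; answer 14305

14305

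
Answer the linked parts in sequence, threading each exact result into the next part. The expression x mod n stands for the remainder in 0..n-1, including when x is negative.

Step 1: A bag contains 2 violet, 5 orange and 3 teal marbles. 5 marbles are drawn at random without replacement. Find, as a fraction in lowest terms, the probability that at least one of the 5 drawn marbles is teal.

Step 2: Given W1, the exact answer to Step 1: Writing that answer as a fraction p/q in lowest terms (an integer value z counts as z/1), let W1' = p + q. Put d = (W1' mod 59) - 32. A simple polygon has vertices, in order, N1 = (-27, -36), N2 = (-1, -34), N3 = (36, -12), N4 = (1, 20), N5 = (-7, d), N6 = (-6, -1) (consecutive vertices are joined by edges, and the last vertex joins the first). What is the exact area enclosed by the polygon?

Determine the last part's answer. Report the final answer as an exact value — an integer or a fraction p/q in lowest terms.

3123/2

Step 1: total draws C(10,5) = 252; complement C(7,5) = 21; favorable 252 - 21 = 231; P = 11/12; answer 11/12
Step 2: W1 = 11/12; threaded value p + q = 23; d = -9; cross terms: (-27*-34 - -1*-36)=882, (-1*-12 - 36*-34)=1236, (36*20 - 1*-12)=732, (1*-9 - -7*20)=131, (-7*-1 - -6*-9)=-47, (-6*-36 - -27*-1)=189; twice the area = |3123| = 3123; area = 3123/2; answer 3123/2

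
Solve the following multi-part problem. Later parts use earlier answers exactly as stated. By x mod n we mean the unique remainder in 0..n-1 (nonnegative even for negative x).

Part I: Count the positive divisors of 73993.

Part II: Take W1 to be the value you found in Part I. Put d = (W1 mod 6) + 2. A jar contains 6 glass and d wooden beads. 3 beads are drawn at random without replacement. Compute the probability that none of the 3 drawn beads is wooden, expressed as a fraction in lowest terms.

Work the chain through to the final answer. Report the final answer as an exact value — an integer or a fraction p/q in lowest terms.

Part I: 73993 = 61 * 1213; number of divisors = (1+1) * (1+1) = 4; answer 4
Part II: W1 = 4; d = 6; total draws C(12,3) = 220; favorable C(6,3) = 20; P = 1/11; answer 1/11

1/11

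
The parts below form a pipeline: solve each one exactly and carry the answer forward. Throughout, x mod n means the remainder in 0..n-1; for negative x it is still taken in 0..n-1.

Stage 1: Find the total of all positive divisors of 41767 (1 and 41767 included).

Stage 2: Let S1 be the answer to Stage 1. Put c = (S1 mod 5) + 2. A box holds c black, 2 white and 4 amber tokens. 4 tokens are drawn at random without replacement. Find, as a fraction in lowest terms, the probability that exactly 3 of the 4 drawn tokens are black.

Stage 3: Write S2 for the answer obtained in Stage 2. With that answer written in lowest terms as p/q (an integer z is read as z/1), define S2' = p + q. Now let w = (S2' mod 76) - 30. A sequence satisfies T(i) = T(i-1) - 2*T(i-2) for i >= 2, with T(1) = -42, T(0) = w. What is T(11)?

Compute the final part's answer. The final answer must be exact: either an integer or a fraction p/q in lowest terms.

Stage 1: 41767 = 11 * 3797; sigma = (1 + 11) * (1 + 3797) = 12 * 3798 = 45576; answer 45576
Stage 2: S1 = 45576; c = 3; total draws C(9,4) = 126; favorable C(3,3)*C(6,1) = 6; P = 1/21; answer 1/21
Stage 3: S2 = 1/21; threaded value p + q = 22; w = -8; T(2) = 1*(-42) - 2*(-8) = -26; iterating: T(2)=-26, T(3)=58, T(4)=110, T(5)=-6, T(6)=-226, T(7)=-214, T(8)=238, T(9)=666, T(10)=190, T(11)=-1142; answer -1142

-1142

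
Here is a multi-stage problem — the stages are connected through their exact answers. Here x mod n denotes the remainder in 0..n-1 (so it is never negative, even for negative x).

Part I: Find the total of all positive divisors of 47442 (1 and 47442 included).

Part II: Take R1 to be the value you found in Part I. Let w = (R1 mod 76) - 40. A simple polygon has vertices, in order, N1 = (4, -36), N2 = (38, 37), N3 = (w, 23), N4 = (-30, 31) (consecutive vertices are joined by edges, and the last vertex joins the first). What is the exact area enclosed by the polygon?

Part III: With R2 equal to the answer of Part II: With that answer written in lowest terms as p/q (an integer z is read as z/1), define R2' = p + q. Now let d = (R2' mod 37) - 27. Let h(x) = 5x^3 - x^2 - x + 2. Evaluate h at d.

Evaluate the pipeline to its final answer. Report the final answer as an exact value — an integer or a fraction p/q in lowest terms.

Part I: 47442 = 2 * 3 * 7907; sigma = (1 + 2) * (1 + 3) * (1 + 7907) = 3 * 4 * 7908 = 94896; answer 94896
Part II: R1 = 94896; w = 8; cross terms: (4*37 - 38*-36)=1516, (38*23 - 8*37)=578, (8*31 - -30*23)=938, (-30*-36 - 4*31)=956; twice the area = |3988| = 3988; area = 1994; answer 1994
Part III: R2 = 1994; threaded value p + q = 1995; d = 7; 5*(7)^3 - 1*(7)^2 - 1*(7)^1 + 2 = (1715) + (-49) + (-7) + (2) = 1661; answer 1661

1661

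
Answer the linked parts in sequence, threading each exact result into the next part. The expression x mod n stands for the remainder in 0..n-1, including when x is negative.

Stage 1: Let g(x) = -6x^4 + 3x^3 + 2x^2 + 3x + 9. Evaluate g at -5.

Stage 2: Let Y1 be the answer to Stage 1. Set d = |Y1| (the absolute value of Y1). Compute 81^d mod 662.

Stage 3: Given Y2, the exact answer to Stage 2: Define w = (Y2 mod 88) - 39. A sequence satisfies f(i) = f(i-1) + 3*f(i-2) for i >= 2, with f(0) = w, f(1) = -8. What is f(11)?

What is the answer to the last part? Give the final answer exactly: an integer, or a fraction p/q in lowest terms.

Stage 1: -6*(-5)^4 + 3*(-5)^3 + 2*(-5)^2 + 3*(-5)^1 + 9 = (-3750) + (-375) + (50) + (-15) + (9) = -4081; answer -4081
Stage 2: Y1 = -4081; d = 4081; squarings mod 662: 81^1=81, 81^2=603, 81^4=171, 81^8=113, 81^16=191, 81^32=71, 81^64=407, 81^128=149, 81^256=355, 81^512=245, 81^1024=445, 81^2048=87; 81^4081 = 81^1 * 81^16 * 81^32 * 81^64 * 81^128 * 81^256 * 81^512 * 81^1024 * 81^2048 = 347 (mod 662); answer 347
Stage 3: Y2 = 347; w = 44; f(2) = 1*(-8) + 3*(44) = 124; iterating: f(2)=124, f(3)=100, f(4)=472, f(5)=772, f(6)=2188, f(7)=4504, f(8)=11068, f(9)=24580, f(10)=57784, f(11)=131524; answer 131524

131524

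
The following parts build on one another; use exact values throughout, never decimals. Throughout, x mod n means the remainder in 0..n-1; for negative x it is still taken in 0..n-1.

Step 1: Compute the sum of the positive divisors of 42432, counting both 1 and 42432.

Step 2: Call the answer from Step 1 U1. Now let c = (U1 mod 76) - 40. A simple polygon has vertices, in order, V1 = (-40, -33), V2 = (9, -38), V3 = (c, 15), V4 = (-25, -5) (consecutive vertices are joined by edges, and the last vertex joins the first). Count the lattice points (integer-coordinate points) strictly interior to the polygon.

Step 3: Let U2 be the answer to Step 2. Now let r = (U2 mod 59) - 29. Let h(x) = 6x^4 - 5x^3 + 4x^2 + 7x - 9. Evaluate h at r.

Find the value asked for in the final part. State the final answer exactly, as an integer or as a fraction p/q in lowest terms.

Step 1: 42432 = 2^6 * 3 * 13 * 17; sigma = (1 + 2 + 4 + 8 + 16 + 32 + 64) * (1 + 3) * (1 + 13) * (1 + 17) = 127 * 4 * 14 * 18 = 128016; answer 128016
Step 2: U1 = 128016; c = -8; cross terms: (-40*-38 - 9*-33)=1817, (9*15 - -8*-38)=-169, (-8*-5 - -25*15)=415, (-25*-33 - -40*-5)=625; twice the area = |2688| = 2688; area = 1344; boundary points = 1 + 1 + 1 + 1 = 4; strictly interior points = area - boundary/2 + 1 = 1343; answer 1343
Step 3: U2 = 1343; r = 16; 6*(16)^4 - 5*(16)^3 + 4*(16)^2 + 7*(16)^1 - 9 = (393216) + (-20480) + (1024) + (112) + (-9) = 373863; answer 373863

373863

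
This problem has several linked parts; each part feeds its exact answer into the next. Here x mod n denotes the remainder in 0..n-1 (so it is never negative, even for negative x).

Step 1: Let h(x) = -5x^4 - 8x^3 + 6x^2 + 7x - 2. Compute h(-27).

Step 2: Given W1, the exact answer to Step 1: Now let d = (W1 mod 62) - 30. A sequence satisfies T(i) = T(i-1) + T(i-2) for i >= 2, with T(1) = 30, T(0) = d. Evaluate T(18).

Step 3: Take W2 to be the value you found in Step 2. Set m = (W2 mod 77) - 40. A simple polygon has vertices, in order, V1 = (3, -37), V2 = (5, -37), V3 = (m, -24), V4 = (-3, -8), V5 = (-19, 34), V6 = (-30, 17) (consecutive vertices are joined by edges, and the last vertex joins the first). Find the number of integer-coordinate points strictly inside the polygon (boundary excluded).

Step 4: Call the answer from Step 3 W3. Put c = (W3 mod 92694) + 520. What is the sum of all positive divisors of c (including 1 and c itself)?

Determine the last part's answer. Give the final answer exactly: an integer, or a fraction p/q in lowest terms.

1194

Step 1: -5*(-27)^4 - 8*(-27)^3 + 6*(-27)^2 + 7*(-27)^1 - 2 = (-2657205) + (157464) + (4374) + (-189) + (-2) = -2495558; answer -2495558
Step 2: W1 = -2495558; d = -26; T(2) = 1*(30) + 1*(-26) = 4; iterating: T(2)=4, T(3)=34, T(4)=38, T(5)=72, T(6)=110, T(7)=182, T(8)=292, T(9)=474, T(10)=766, T(11)=1240, T(12)=2006, T(13)=3246, T(14)=5252, T(15)=8498, T(16)=13750, T(17)=22248, T(18)=35998; answer 35998
Step 3: W2 = 35998; m = -1; cross terms: (3*-37 - 5*-37)=74, (5*-24 - -1*-37)=-157, (-1*-8 - -3*-24)=-64, (-3*34 - -19*-8)=-254, (-19*17 - -30*34)=697, (-30*-37 - 3*17)=1059; twice the area = |1355| = 1355; area = 1355/2; boundary points = 2 + 1 + 2 + 2 + 1 + 3 = 11; strictly interior points = area - boundary/2 + 1 = 673; answer 673
Step 4: W3 = 673; c = 1193; 1193 is prime, so its only divisors are 1 and 1193; sigma = 1 + 1193 = 1194; answer 1194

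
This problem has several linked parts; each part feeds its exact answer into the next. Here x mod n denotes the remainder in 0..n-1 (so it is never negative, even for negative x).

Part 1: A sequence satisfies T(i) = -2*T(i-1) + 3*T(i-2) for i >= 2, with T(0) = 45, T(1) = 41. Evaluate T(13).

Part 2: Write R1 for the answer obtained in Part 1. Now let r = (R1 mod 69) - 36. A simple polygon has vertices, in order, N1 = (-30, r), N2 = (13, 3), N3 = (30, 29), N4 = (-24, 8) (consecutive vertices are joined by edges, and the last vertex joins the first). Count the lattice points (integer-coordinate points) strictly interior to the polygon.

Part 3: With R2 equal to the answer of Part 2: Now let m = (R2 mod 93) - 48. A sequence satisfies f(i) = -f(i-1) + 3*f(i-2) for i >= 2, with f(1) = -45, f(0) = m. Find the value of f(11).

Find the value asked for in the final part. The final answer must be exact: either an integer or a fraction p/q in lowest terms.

Part 1: T(2) = -2*(41) + 3*(45) = 53; iterating: T(2)=53, T(3)=17, T(4)=125, T(5)=-199, T(6)=773, T(7)=-2143, T(8)=6605, T(9)=-19639, T(10)=59093, T(11)=-177103, T(12)=531485, T(13)=-1594279; answer -1594279
Part 2: R1 = -1594279; r = -1; cross terms: (-30*3 - 13*-1)=-77, (13*29 - 30*3)=287, (30*8 - -24*29)=936, (-24*-1 - -30*8)=264; twice the area = |1410| = 1410; area = 705; boundary points = 1 + 1 + 3 + 3 = 8; strictly interior points = area - boundary/2 + 1 = 702; answer 702
Part 3: R2 = 702; m = 3; f(2) = -1*(-45) + 3*(3) = 54; iterating: f(2)=54, f(3)=-189, f(4)=351, f(5)=-918, f(6)=1971, f(7)=-4725, f(8)=10638, f(9)=-24813, f(10)=56727, f(11)=-131166; answer -131166

-131166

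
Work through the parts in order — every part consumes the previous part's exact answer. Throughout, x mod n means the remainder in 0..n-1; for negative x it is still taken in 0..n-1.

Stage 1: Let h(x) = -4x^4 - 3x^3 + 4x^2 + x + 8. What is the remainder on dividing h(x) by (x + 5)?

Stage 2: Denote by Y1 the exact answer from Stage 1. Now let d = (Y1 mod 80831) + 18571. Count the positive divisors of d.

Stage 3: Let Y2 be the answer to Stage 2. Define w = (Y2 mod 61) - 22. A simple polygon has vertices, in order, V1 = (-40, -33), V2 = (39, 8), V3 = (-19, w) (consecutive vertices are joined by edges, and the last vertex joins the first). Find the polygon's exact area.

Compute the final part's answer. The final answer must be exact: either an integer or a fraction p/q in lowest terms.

Stage 1: remainder = value at the root: -4*(-5)^4 - 3*(-5)^3 + 4*(-5)^2 + 1*(-5)^1 + 8 = (-2500) + (375) + (100) + (-5) + (8) = -2022; answer -2022
Stage 2: Y1 = -2022; d = 97380; 97380 = 2^2 * 3^2 * 5 * 541; number of divisors = (2+1) * (2+1) * (1+1) * (1+1) = 36; answer 36
Stage 3: Y2 = 36; w = 14; cross terms: (-40*8 - 39*-33)=967, (39*14 - -19*8)=698, (-19*-33 - -40*14)=1187; twice the area = |2852| = 2852; area = 1426; answer 1426

1426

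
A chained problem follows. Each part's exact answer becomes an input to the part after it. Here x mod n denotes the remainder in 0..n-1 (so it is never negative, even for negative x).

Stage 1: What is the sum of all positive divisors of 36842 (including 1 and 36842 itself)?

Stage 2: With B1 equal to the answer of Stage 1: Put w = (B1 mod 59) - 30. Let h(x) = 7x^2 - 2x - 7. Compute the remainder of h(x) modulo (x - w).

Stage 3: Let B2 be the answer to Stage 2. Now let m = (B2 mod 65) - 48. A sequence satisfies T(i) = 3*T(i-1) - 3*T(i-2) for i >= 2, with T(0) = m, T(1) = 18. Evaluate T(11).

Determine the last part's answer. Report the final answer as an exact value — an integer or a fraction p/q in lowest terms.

Stage 1: 36842 = 2 * 13^2 * 109; sigma = (1 + 2) * (1 + 13 + 169) * (1 + 109) = 3 * 183 * 110 = 60390; answer 60390
Stage 2: B1 = 60390; w = 3; remainder = value at the root: 7*(3)^2 - 2*(3)^1 - 7 = (63) + (-6) + (-7) = 50; answer 50
Stage 3: B2 = 50; m = 2; T(2) = 3*(18) - 3*(2) = 48; iterating: T(2)=48, T(3)=90, T(4)=126, T(5)=108, T(6)=-54, T(7)=-486, T(8)=-1296, T(9)=-2430, T(10)=-3402, T(11)=-2916; answer -2916

-2916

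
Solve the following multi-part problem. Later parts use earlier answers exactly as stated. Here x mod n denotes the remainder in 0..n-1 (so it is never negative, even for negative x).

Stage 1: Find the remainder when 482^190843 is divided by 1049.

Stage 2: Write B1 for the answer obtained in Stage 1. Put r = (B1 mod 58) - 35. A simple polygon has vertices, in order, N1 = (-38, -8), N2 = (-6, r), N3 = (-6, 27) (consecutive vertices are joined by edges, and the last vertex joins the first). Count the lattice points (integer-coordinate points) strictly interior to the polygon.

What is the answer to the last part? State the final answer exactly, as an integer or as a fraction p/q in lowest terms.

603

Stage 1: squarings mod 1049: 482^1=482, 482^2=495, 482^4=608, 482^8=416, 482^16=1020, 482^32=841, 482^64=255, 482^128=1036, 482^256=169, 482^512=238, 482^1024=1047, 482^2048=4, 482^4096=16, 482^8192=256, 482^16384=498, 482^32768=440, 482^65536=584, 482^131072=131; 482^190843 = 482^1 * 482^2 * 482^8 * 482^16 * 482^32 * 482^64 * 482^256 * 482^2048 * 482^8192 * 482^16384 * 482^32768 * 482^131072 = 603 (mod 1049); answer 603
Stage 2: B1 = 603; r = -12; cross terms: (-38*-12 - -6*-8)=408, (-6*27 - -6*-12)=-234, (-6*-8 - -38*27)=1074; twice the area = |1248| = 1248; area = 624; boundary points = 4 + 39 + 1 = 44; strictly interior points = area - boundary/2 + 1 = 603; answer 603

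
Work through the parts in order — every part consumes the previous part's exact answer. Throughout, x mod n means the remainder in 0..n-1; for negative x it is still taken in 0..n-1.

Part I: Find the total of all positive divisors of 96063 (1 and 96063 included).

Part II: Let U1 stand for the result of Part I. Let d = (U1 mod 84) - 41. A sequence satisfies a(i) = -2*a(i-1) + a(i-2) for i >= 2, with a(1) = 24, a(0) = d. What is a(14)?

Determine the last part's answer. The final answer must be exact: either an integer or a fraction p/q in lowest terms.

Part I: 96063 = 3 * 11 * 41 * 71; sigma = (1 + 3) * (1 + 11) * (1 + 41) * (1 + 71) = 4 * 12 * 42 * 72 = 145152; answer 145152
Part II: U1 = 145152; d = -41; a(2) = -2*(24) + 1*(-41) = -89; iterating: a(2)=-89, a(3)=202, a(4)=-493, a(5)=1188, a(6)=-2869, a(7)=6926, a(8)=-16721, a(9)=40368, a(10)=-97457, a(11)=235282, a(12)=-568021, a(13)=1371324, a(14)=-3310669; answer -3310669

-3310669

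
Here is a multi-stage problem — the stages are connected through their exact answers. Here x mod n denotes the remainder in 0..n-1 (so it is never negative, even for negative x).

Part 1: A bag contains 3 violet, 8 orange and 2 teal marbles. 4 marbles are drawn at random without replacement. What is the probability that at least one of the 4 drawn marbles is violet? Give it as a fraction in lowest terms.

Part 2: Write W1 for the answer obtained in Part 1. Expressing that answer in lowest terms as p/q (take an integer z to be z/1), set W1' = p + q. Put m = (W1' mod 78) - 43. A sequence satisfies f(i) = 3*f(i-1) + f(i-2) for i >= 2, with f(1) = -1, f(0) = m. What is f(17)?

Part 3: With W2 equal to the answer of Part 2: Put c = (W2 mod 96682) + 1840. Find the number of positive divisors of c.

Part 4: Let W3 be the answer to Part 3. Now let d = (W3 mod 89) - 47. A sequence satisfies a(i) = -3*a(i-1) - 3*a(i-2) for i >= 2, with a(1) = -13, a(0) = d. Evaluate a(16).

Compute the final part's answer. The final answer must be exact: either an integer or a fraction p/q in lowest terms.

Part 1: total draws C(13,4) = 715; complement C(10,4) = 210; favorable 715 - 210 = 505; P = 101/143; answer 101/143
Part 2: W1 = 101/143; threaded value p + q = 244; m = -33; f(2) = 3*(-1) + 1*(-33) = -36; iterating: f(2)=-36, f(3)=-109, f(4)=-363, f(5)=-1198, f(6)=-3957, f(7)=-13069, f(8)=-43164, f(9)=-142561, f(10)=-470847, f(11)=-1555102, f(12)=-5136153, f(13)=-16963561, f(14)=-56026836, f(15)=-185044069, f(16)=-611159043, f(17)=-2018521198; answer -2018521198
Part 3: W2 = -2018521198; c = 7438; 7438 = 2 * 3719; number of divisors = (1+1) * (1+1) = 4; answer 4
Part 4: W3 = 4; d = -43; a(2) = -3*(-13) - 3*(-43) = 168; iterating: a(2)=168, a(3)=-465, a(4)=891, a(5)=-1278, a(6)=1161, a(7)=351, a(8)=-4536, a(9)=12555, a(10)=-24057, a(11)=34506, a(12)=-31347, a(13)=-9477, a(14)=122472, a(15)=-338985, a(16)=649539; answer 649539

649539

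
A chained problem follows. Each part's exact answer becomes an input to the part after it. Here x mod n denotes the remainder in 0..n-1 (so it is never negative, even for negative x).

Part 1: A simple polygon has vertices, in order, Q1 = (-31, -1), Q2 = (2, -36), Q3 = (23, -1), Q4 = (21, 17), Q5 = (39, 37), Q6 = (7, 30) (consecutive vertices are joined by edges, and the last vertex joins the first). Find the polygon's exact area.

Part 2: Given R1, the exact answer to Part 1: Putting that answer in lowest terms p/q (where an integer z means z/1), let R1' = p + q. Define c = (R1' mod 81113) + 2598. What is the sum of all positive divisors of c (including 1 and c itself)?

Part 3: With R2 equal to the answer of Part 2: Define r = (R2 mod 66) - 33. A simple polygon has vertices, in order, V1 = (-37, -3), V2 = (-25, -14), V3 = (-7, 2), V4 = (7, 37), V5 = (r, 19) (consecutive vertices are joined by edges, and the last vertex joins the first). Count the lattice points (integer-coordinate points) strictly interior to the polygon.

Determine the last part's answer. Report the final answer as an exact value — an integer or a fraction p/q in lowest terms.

Part 1: cross terms: (-31*-36 - 2*-1)=1118, (2*-1 - 23*-36)=826, (23*17 - 21*-1)=412, (21*37 - 39*17)=114, (39*30 - 7*37)=911, (7*-1 - -31*30)=923; twice the area = |4304| = 4304; area = 2152; answer 2152
Part 2: R1 = 2152; threaded value p + q = 2153; c = 4751; 4751 is prime, so its only divisors are 1 and 4751; sigma = 1 + 4751 = 4752; answer 4752
Part 3: R2 = 4752; r = -33; cross terms: (-37*-14 - -25*-3)=443, (-25*2 - -7*-14)=-148, (-7*37 - 7*2)=-273, (7*19 - -33*37)=1354, (-33*-3 - -37*19)=802; twice the area = |2178| = 2178; area = 1089; boundary points = 1 + 2 + 7 + 2 + 2 = 14; strictly interior points = area - boundary/2 + 1 = 1083; answer 1083

1083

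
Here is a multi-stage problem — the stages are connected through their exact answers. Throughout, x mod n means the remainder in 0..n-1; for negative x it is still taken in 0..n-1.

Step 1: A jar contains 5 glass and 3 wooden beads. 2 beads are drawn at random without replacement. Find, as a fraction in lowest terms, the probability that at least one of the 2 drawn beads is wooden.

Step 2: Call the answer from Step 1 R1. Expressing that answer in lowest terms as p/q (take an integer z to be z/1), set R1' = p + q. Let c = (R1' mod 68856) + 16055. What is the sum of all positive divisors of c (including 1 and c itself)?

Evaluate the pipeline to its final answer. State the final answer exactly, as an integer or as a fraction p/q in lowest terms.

24120

Step 1: total draws C(8,2) = 28; complement C(5,2) = 10; favorable 28 - 10 = 18; P = 9/14; answer 9/14
Step 2: R1 = 9/14; threaded value p + q = 23; c = 16078; 16078 = 2 * 8039; sigma = (1 + 2) * (1 + 8039) = 3 * 8040 = 24120; answer 24120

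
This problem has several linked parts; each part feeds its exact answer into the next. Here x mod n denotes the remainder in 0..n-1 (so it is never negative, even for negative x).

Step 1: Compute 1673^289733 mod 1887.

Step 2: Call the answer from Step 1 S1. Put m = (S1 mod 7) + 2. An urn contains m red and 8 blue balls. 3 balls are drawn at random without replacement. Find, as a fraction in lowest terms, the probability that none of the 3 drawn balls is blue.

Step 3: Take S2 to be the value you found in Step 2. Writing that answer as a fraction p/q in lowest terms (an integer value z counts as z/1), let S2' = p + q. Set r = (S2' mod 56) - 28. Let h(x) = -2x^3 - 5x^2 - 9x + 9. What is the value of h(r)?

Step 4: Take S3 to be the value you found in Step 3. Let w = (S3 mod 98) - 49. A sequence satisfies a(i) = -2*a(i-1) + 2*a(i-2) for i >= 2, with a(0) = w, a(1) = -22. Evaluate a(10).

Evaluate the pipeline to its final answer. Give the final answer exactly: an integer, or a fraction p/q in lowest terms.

-9536

Step 1: squarings mod 1887: 1673^1=1673, 1673^2=508, 1673^4=1432, 1673^8=1342, 1673^16=766, 1673^32=1786, 1673^64=766, 1673^128=1786, 1673^256=766, 1673^512=1786, 1673^1024=766, 1673^2048=1786, 1673^4096=766, 1673^8192=1786, 1673^16384=766, 1673^32768=1786, 1673^65536=766, 1673^131072=1786, 1673^262144=766; 1673^289733 = 1673^1 * 1673^4 * 1673^64 * 1673^128 * 1673^256 * 1673^512 * 1673^2048 * 1673^8192 * 1673^16384 * 1673^262144 = 1133 (mod 1887); answer 1133
Step 2: S1 = 1133; m = 8; total draws C(16,3) = 560; favorable C(8,3) = 56; P = 1/10; answer 1/10
Step 3: S2 = 1/10; threaded value p + q = 11; r = -17; -2*(-17)^3 - 5*(-17)^2 - 9*(-17)^1 + 9 = (9826) + (-1445) + (153) + (9) = 8543; answer 8543
Step 4: S3 = 8543; w = -32; a(2) = -2*(-22) + 2*(-32) = -20; iterating: a(2)=-20, a(3)=-4, a(4)=-32, a(5)=56, a(6)=-176, a(7)=464, a(8)=-1280, a(9)=3488, a(10)=-9536; answer -9536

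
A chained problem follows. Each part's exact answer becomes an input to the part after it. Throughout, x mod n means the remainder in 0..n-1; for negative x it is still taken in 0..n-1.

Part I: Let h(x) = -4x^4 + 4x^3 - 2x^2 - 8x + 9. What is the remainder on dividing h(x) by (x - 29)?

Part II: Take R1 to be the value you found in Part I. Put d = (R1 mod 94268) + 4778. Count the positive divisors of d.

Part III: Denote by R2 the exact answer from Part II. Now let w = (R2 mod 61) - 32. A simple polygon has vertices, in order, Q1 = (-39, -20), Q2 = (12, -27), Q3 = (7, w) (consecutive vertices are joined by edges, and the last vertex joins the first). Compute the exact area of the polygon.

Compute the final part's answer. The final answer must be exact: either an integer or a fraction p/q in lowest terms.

Part I: remainder = value at the root: -4*(29)^4 + 4*(29)^3 - 2*(29)^2 - 8*(29)^1 + 9 = (-2829124) + (97556) + (-1682) + (-232) + (9) = -2733473; answer -2733473
Part II: R1 = -2733473; d = 5077; 5077 is prime, so its only divisors are 1 and 5077; count = 2; answer 2
Part III: R2 = 2; w = -30; cross terms: (-39*-27 - 12*-20)=1293, (12*-30 - 7*-27)=-171, (7*-20 - -39*-30)=-1310; twice the area = |-188| = 188; area = 94; answer 94

94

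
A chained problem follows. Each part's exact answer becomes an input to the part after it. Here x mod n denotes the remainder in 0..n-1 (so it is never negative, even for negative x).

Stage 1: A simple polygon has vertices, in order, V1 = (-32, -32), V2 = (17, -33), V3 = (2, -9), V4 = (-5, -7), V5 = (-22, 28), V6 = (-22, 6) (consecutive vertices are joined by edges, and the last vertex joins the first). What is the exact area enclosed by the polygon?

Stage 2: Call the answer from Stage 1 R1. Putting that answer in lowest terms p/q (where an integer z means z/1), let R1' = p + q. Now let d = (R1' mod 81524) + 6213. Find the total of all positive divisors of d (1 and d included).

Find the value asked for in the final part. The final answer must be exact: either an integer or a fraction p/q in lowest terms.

Stage 1: cross terms: (-32*-33 - 17*-32)=1600, (17*-9 - 2*-33)=-87, (2*-7 - -5*-9)=-59, (-5*28 - -22*-7)=-294, (-22*6 - -22*28)=484, (-22*-32 - -32*6)=896; twice the area = |2540| = 2540; area = 1270; answer 1270
Stage 2: R1 = 1270; threaded value p + q = 1271; d = 7484; 7484 = 2^2 * 1871; sigma = (1 + 2 + 4) * (1 + 1871) = 7 * 1872 = 13104; answer 13104

13104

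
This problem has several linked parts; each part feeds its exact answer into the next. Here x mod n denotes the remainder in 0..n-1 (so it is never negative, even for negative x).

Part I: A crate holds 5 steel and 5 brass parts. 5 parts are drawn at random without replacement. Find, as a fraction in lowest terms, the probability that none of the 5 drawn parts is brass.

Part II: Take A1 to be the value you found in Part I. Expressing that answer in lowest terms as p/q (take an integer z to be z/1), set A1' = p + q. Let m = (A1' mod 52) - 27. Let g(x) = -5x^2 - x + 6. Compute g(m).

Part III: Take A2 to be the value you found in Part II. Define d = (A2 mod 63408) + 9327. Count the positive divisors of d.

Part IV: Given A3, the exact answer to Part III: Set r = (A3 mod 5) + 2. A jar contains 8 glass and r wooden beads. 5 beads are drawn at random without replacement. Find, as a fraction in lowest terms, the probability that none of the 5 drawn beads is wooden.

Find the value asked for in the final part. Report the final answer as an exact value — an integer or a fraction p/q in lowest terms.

Part I: total draws C(10,5) = 252; favorable C(5,5) = 1; P = 1/252; answer 1/252
Part II: A1 = 1/252; threaded value p + q = 253; m = 18; -5*(18)^2 - 1*(18)^1 + 6 = (-1620) + (-18) + (6) = -1632; answer -1632
Part III: A2 = -1632; d = 71103; 71103 = 3 * 137 * 173; number of divisors = (1+1) * (1+1) * (1+1) = 8; answer 8
Part IV: A3 = 8; r = 5; total draws C(13,5) = 1287; favorable C(8,5) = 56; P = 56/1287; answer 56/1287

56/1287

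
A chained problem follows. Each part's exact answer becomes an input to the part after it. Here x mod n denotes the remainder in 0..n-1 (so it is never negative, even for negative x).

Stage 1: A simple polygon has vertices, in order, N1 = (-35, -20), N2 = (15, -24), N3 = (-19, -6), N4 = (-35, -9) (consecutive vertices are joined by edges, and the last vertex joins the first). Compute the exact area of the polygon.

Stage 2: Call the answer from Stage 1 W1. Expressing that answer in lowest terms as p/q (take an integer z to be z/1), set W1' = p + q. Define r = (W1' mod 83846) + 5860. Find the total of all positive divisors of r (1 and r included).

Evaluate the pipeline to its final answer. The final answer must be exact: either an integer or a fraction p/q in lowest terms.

6832

Stage 1: cross terms: (-35*-24 - 15*-20)=1140, (15*-6 - -19*-24)=-546, (-19*-9 - -35*-6)=-39, (-35*-20 - -35*-9)=385; twice the area = |940| = 940; area = 470; answer 470
Stage 2: W1 = 470; threaded value p + q = 471; r = 6331; 6331 = 13 * 487; sigma = (1 + 13) * (1 + 487) = 14 * 488 = 6832; answer 6832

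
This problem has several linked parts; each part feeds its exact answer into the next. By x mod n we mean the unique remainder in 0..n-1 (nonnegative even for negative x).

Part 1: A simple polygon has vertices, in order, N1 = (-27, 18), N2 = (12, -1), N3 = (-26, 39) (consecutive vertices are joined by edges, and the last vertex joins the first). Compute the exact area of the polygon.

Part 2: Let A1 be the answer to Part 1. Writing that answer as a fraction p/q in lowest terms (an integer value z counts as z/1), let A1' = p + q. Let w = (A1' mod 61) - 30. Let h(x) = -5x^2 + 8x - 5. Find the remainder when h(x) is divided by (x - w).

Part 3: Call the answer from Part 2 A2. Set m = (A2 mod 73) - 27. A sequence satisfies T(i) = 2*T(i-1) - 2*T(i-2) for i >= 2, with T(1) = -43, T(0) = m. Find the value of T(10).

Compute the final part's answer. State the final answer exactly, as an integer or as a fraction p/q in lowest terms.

Part 1: cross terms: (-27*-1 - 12*18)=-189, (12*39 - -26*-1)=442, (-26*18 - -27*39)=585; twice the area = |838| = 838; area = 419; answer 419
Part 2: A1 = 419; threaded value p + q = 420; w = 24; remainder = value at the root: -5*(24)^2 + 8*(24)^1 - 5 = (-2880) + (192) + (-5) = -2693; answer -2693
Part 3: A2 = -2693; m = -19; T(2) = 2*(-43) - 2*(-19) = -48; iterating: T(2)=-48, T(3)=-10, T(4)=76, T(5)=172, T(6)=192, T(7)=40, T(8)=-304, T(9)=-688, T(10)=-768; answer -768

-768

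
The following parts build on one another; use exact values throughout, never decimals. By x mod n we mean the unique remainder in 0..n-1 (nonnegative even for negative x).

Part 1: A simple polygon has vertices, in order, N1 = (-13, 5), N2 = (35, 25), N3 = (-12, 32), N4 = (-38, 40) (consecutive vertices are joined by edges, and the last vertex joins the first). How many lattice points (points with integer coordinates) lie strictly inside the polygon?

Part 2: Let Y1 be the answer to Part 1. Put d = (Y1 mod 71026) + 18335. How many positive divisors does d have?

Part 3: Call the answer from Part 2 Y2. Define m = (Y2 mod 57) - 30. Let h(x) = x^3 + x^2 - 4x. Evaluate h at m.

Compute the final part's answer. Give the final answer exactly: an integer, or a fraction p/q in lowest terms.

-5436

Part 1: cross terms: (-13*25 - 35*5)=-500, (35*32 - -12*25)=1420, (-12*40 - -38*32)=736, (-38*5 - -13*40)=330; twice the area = |1986| = 1986; area = 993; boundary points = 4 + 1 + 2 + 5 = 12; strictly interior points = area - boundary/2 + 1 = 988; answer 988
Part 2: Y1 = 988; d = 19323; 19323 = 3^2 * 19 * 113; number of divisors = (2+1) * (1+1) * (1+1) = 12; answer 12
Part 3: Y2 = 12; m = -18; 1*(-18)^3 + 1*(-18)^2 - 4*(-18)^1 = (-5832) + (324) + (72) = -5436; answer -5436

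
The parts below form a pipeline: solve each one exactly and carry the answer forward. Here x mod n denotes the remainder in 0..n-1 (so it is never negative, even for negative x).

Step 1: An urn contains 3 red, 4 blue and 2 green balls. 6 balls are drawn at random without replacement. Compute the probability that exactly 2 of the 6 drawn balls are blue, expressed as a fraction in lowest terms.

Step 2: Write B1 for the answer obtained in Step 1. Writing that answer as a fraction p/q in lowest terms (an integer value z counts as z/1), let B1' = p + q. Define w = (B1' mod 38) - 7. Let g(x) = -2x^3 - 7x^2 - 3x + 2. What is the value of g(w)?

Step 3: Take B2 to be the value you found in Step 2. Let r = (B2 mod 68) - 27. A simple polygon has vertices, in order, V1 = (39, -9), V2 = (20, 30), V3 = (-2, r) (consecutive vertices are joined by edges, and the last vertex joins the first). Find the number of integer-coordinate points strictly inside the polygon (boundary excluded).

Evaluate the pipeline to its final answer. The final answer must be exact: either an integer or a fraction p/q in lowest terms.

419

Step 1: total draws C(9,6) = 84; favorable C(4,2)*C(5,4) = 30; P = 5/14; answer 5/14
Step 2: B1 = 5/14; threaded value p + q = 19; w = 12; -2*(12)^3 - 7*(12)^2 - 3*(12)^1 + 2 = (-3456) + (-1008) + (-36) + (2) = -4498; answer -4498
Step 3: B2 = -4498; r = 31; cross terms: (39*30 - 20*-9)=1350, (20*31 - -2*30)=680, (-2*-9 - 39*31)=-1191; twice the area = |839| = 839; area = 839/2; boundary points = 1 + 1 + 1 = 3; strictly interior points = area - boundary/2 + 1 = 419; answer 419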